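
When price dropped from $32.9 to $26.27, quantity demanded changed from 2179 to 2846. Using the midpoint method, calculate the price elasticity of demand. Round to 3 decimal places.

%ΔQ = (2846 − 2179)/[(2179 + 2846)/2] = 667/2512.5 ≈ 0.2655.
%Δp = (26.27 − 32.9)/[(32.9 + 26.27)/2] = -6.63/29.585 ≈ -0.2241.
Arc elasticity E = %ΔQ/%Δp ≈ 0.2655/-0.2241 ≈ -1.185.
|E| > 1: demand is elastic over this range.

-1.185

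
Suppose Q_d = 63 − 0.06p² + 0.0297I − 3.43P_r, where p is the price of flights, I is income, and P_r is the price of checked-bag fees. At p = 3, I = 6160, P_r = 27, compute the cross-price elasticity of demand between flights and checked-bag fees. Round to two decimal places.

-0.61

At the given point, Q_d = 63 − 0.06(3)² + 0.0297(6160) − 3.43(27) = 63 − 0.54 + 182.952 − 92.61 = 152.802.
∂Q_d/∂P_r = −3.43, so E_xy = -3.43·(27/152.802) ≈ -0.61.
E_xy < 0: the goods are complements.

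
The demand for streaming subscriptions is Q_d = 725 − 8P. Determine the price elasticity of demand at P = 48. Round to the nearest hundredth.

-1.13

At P = 48, Q_d = 341.
dQ_d/dP = −8.
Point elasticity E = (dQ_d/dP)·(P/Q_d) = -8 × 48/341 ≈ -1.13.
|E| > 1, so demand is elastic at this price.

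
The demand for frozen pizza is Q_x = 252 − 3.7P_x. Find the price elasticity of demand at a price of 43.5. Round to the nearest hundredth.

-1.77

At P_x = 43.5, Q_x = 91.05.
dQ_x/dP_x = −3.7.
Point elasticity E = (dQ_x/dP_x)·(P_x/Q_x) = -3.7 × 43.5/91.05 ≈ -1.77.
|E| > 1, so demand is elastic at this price.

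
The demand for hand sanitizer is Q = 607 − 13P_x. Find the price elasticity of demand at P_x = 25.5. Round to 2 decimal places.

-1.20

At P_x = 25.5, Q = 275.5.
dQ/dP_x = −13.
Point elasticity E = (dQ/dP_x)·(P_x/Q) = -13 × 25.5/275.5 ≈ -1.20.
|E| > 1, so demand is elastic at this price.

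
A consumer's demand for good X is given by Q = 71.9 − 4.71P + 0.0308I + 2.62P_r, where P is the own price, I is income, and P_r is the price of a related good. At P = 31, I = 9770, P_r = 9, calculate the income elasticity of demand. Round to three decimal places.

At the given point, Q = 71.9 − 4.71(31) + 0.0308(9770) + 2.62(9) = 71.9 − 146.01 + 300.916 + 23.58 = 250.386.
∂Q/∂I = +0.0308, so E_I = 0.0308·(9770/250.386) ≈ 1.202.
E_I > 1: normal good (luxury).

1.202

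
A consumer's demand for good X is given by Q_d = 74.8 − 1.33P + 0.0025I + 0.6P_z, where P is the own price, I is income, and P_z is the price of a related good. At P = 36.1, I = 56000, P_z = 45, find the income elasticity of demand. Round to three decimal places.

0.722

Substituting, Q_d = 74.8 − 1.33(36.1) + 0.0025(56000) + 0.6(45) = 74.8 − 48.013 + 140 + 27 = 193.787.
∂Q_d/∂I = +0.0025, so E_I = 0.0025·(56000/193.787) ≈ 0.722.
E_I ∈ (0,1): normal good (necessity).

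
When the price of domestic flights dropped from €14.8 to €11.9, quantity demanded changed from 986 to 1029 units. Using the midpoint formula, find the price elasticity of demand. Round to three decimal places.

-0.196

%Δq = (1029 − 986)/[(986 + 1029)/2] = 43/1007.5 ≈ 0.0427.
%Δp = (11.9 − 14.8)/[(14.8 + 11.9)/2] = -2.9/13.35 ≈ -0.2172.
Arc elasticity E = %Δq/%Δp ≈ 0.0427/-0.2172 ≈ -0.196.
|E| < 1: demand is inelastic over this range.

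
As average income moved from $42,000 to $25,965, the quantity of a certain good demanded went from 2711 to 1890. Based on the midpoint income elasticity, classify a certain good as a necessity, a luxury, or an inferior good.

necessity

%ΔQ = (1890 − 2711)/[(2711+1890)/2] = -821/2300.5 ≈ -0.3569.
%ΔI = (25,965 − 42,000)/[(42,000+25,965)/2] = -16035/33982.5 ≈ -0.4719.
E_I = %ΔQ/%ΔI ≈ 0.756.
E_I ∈ (0,1): normal good (necessity).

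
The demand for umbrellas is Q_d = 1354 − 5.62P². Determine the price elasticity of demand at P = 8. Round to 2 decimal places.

-0.72

At P = 8, Q_d = 994.32.
dQ_d/dP = −2·5.62·P = −89.92.
Point elasticity E = (dQ_d/dP)·(P/Q_d) = -89.92 × 8/994.32 ≈ -0.72.
|E| < 1, so demand is inelastic at this price.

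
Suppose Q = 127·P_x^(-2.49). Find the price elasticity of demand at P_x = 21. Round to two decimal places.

-2.49

For a Cobb–Douglas (constant-elasticity) form Q = A·P_x^α·…, the elasticity with respect to P_x equals the exponent α at every point.
Here the exponent on P_x is -2.49, so the price elasticity of demand is -2.49.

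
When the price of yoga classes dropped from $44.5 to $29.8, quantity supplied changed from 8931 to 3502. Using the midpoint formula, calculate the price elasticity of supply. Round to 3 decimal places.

2.207

%ΔQ = (3502 − 8931)/[(8931 + 3502)/2] = -5429/6216.5 ≈ -0.8733.
%Δp = (29.8 − 44.5)/[(44.5 + 29.8)/2] = -14.7/37.15 ≈ -0.3957.
Arc elasticity E = %ΔQ/%Δp ≈ -0.8733/-0.3957 ≈ 2.207.
|E| > 1: supply is elastic over this range.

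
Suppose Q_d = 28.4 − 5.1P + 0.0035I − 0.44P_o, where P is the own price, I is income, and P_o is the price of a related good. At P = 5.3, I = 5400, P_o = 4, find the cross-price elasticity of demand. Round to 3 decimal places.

-0.095

Substituting, Q_d = 28.4 − 5.1(5.3) + 0.0035(5400) − 0.44(4) = 28.4 − 27.03 + 18.9 − 1.76 = 18.51.
∂Q_d/∂P_o = −0.44, so E_xy = -0.44·(4/18.51) ≈ -0.095.
E_xy < 0: the goods are complements.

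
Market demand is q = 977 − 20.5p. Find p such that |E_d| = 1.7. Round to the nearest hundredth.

30.01

Set −bp/(a − bp) = −1.7 ⇒ bp = 1.7(a − bp) ⇒ bp(1+1.7) = 1.7·a.
p = 1.7·977/(20.5·2.7) ≈ 30.01.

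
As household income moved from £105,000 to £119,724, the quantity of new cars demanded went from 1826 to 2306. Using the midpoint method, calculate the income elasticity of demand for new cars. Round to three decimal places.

1.773

%ΔQ = (2306 − 1826)/[(1826+2306)/2] = 480/2066 ≈ 0.2323.
%ΔI = (119,724 − 105,000)/[(105,000+119,724)/2] = 14724/112362 ≈ 0.1310.
E_I = %ΔQ/%ΔI ≈ 1.773.
E_I > 1: normal good (luxury).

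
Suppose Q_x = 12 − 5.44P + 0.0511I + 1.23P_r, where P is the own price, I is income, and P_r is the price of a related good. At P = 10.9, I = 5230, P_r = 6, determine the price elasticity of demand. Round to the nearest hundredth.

Q_x = 12 − 5.44(10.9) + 0.0511(5230) + 1.23(6) = 12 − 59.296 + 267.253 + 7.38 = 227.337.
∂Q_x/∂P = −5.44, so E_p = (−5.44)·(10.9/227.337) ≈ -0.26.
|E_p| < 1: demand is inelastic.

-0.26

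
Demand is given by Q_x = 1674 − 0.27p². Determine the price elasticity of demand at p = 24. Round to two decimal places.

At p = 24, Q_x = 1518.48.
dQ_x/dp = −2·0.27·p = −12.96.
Point elasticity E = (dQ_x/dp)·(p/Q_x) = -12.96 × 24/1518.48 ≈ -0.20.
|E| < 1, so demand is inelastic at this price.

-0.20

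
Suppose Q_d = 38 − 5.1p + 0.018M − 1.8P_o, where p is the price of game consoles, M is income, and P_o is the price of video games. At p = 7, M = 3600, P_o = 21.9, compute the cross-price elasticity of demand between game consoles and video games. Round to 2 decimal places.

At the given point, Q_d = 38 − 5.1(7) + 0.018(3600) − 1.8(21.9) = 38 − 35.7 + 64.8 − 39.42 = 27.68.
∂Q_d/∂P_o = −1.8, so E_xy = -1.8·(21.9/27.68) ≈ -1.42.
E_xy < 0: the goods are complements.

-1.42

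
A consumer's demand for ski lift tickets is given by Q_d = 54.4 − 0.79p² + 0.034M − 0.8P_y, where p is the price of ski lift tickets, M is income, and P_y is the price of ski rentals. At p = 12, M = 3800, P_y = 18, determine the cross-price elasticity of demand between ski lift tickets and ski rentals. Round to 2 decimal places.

First evaluate Q_d: 54.4 − 0.79(12)² + 0.034(3800) − 0.8(18) = 54.4 − 113.76 + 129.2 − 14.4 = 55.44.
∂Q_d/∂P_y = −0.8, so E_xy = -0.8·(18/55.44) ≈ -0.26.
E_xy < 0: the goods are complements.

-0.26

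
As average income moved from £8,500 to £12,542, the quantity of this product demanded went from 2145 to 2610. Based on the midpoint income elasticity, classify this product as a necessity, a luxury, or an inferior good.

necessity

%ΔQ = (2610 − 2145)/[(2145+2610)/2] = 465/2377.5 ≈ 0.1956.
%ΔM = (12,542 − 8,500)/[(8,500+12,542)/2] = 4042/10521 ≈ 0.3842.
E_I = %ΔQ/%ΔM ≈ 0.509.
E_I ∈ (0,1): normal good (necessity).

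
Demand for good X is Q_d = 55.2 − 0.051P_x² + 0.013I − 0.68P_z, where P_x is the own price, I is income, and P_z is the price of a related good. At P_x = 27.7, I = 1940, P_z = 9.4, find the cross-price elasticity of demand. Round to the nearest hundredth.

-0.18

At the given point, Q_d = 55.2 − 0.051(27.7)² + 0.013(1940) − 0.68(9.4) = 55.2 − 39.1318 + 25.22 − 6.392 = 34.8962.
∂Q_d/∂P_z = −0.68, so E_xy = -0.68·(9.4/34.8962) ≈ -0.18.
E_xy < 0: the goods are complements.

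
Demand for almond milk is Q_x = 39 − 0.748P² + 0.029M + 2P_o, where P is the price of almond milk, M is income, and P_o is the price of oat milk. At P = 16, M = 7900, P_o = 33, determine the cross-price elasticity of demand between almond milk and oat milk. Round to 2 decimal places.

First evaluate Q_x: 39 − 0.748(16)² + 0.029(7900) + 2(33) = 39 − 191.488 + 229.1 + 66 = 142.612.
∂Q_x/∂P_o = +2, so E_xy = 2·(33/142.612) ≈ 0.46.
E_xy > 0: the goods are substitutes.

0.46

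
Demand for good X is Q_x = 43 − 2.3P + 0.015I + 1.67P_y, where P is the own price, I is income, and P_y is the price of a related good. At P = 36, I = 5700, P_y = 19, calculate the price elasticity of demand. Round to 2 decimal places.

Evaluating quantity at (P, I, P_y) gives Q_x = 43 − 2.3(36) + 0.015(5700) + 1.67(19) = 43 − 82.8 + 85.5 + 31.73 = 77.43.
∂Q_x/∂P = −2.3, so E_p = (−2.3)·(36/77.43) ≈ -1.07.
|E_p| > 1: demand is elastic.

-1.07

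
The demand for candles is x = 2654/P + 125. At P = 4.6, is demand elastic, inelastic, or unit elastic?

inelastic

At P = 4.6, x = 701.9565.
dx/dP = −2654/P² = −125.4253.
Point elasticity E = (dx/dP)·(P/x) = -125.4253 × 4.6/701.9565 ≈ -0.822.
|E| ≈ 0.822 < 1, so demand is inelastic.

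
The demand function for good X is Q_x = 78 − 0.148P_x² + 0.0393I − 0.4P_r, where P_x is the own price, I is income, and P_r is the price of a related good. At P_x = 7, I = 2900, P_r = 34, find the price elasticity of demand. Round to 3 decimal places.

Q_x = 78 − 0.148(7)² + 0.0393(2900) − 0.4(34) = 78 − 7.252 + 113.97 − 13.6 = 171.118.
∂Q_x/∂P_x = −2·0.148·P_x = -2.072, so E_p = -2.072·(7/171.118) ≈ -0.085.
|E_p| < 1: demand is inelastic.

-0.085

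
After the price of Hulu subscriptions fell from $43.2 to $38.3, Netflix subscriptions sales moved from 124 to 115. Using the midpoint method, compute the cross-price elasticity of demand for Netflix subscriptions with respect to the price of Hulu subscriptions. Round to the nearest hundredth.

0.63

%ΔQ_x = (115 − 124)/[(124+115)/2] = -9/119.5 ≈ -0.0753.
%ΔP_y = (38.3 − 43.2)/[(43.2+38.3)/2] ≈ -0.1202.
E_xy = -0.0753/-0.1202 ≈ 0.63.
E_xy > 0, so Netflix subscriptions and Hulu subscriptions are substitutes.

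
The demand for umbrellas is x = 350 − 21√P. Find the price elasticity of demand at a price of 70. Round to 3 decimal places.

At P = 70, x = 174.3014.
dx/dP = −21/(2√P) = −21/(2·8.3666).
Point elasticity E = (dx/dP)·(P/x) = -1.255 × 70/174.3014 ≈ -0.504.
|E| < 1, so demand is inelastic at this price.

-0.504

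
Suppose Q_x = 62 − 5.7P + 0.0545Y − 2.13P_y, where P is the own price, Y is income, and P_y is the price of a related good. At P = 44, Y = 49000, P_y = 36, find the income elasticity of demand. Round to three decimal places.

1.110

Q_x = 62 − 5.7(44) + 0.0545(49000) − 2.13(36) = 62 − 250.8 + 2670.5 − 76.68 = 2405.02.
∂Q_x/∂Y = +0.0545, so E_I = 0.0545·(49000/2405.02) ≈ 1.110.
E_I > 1: normal good (luxury).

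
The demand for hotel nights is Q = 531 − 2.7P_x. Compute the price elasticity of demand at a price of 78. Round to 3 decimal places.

At P_x = 78, Q = 320.4.
dQ/dP_x = −2.7.
Point elasticity E = (dQ/dP_x)·(P_x/Q) = -2.7 × 78/320.4 ≈ -0.657.
|E| < 1, so demand is inelastic at this price.

-0.657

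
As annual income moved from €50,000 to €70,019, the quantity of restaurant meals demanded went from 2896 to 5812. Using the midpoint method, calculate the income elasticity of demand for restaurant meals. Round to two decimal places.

%ΔQ = (5812 − 2896)/[(2896+5812)/2] = 2916/4354 ≈ 0.6697.
%ΔY = (70,019 − 50,000)/[(50,000+70,019)/2] = 20019/60009.5 ≈ 0.3336.
E_I = %ΔQ/%ΔY ≈ 2.01.
E_I > 1: normal good (luxury).

2.01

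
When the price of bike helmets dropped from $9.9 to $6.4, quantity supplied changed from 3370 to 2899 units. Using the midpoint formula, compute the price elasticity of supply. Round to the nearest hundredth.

%Δq = (2899 − 3370)/[(3370 + 2899)/2] = -471/3134.5 ≈ -0.1503.
%Δp = (6.4 − 9.9)/[(9.9 + 6.4)/2] = -3.5/8.15 ≈ -0.4294.
Arc elasticity E = %Δq/%Δp ≈ -0.1503/-0.4294 ≈ 0.35.
|E| < 1: supply is inelastic over this range.

0.35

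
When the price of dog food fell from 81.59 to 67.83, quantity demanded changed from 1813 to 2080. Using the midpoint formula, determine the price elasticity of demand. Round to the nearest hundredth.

%ΔQ = (2080 − 1813)/[(1813 + 2080)/2] = 267/1946.5 ≈ 0.1372.
%Δp = (67.83 − 81.59)/[(81.59 + 67.83)/2] = -13.76/74.71 ≈ -0.1842.
Arc elasticity E = %ΔQ/%Δp ≈ 0.1372/-0.1842 ≈ -0.74.
|E| < 1: demand is inelastic over this range.

-0.74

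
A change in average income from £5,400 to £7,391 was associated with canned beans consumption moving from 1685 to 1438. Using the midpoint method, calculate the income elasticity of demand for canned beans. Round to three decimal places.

%ΔQ = (1438 − 1685)/[(1685+1438)/2] = -247/1561.5 ≈ -0.1582.
%ΔM = (7,391 − 5,400)/[(5,400+7,391)/2] = 1991/6395.5 ≈ 0.3113.
E_I = %ΔQ/%ΔM ≈ -0.508.
E_I < 0: inferior good.

-0.508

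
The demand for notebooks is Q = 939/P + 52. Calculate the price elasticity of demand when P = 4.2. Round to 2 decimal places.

At P = 4.2, Q = 275.5714.
dQ/dP = −939/P² = −53.2313.
Point elasticity E = (dQ/dP)·(P/Q) = -53.2313 × 4.2/275.5714 ≈ -0.81.
|E| < 1, so demand is inelastic at this price.

-0.81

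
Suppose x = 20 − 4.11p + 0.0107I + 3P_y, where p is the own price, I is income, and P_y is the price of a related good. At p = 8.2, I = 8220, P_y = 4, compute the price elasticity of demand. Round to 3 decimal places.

-0.391

First evaluate x: 20 − 4.11(8.2) + 0.0107(8220) + 3(4) = 20 − 33.702 + 87.954 + 12 = 86.252.
∂x/∂p = −4.11, so E_p = (−4.11)·(8.2/86.252) ≈ -0.391.
|E_p| < 1: demand is inelastic.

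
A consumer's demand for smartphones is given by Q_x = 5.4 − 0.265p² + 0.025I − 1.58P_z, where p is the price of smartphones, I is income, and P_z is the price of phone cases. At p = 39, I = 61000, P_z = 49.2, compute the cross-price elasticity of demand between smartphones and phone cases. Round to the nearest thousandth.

-0.074

First evaluate Q_x: 5.4 − 0.265(39)² + 0.025(61000) − 1.58(49.2) = 5.4 − 403.065 + 1525 − 77.736 = 1049.599.
∂Q_x/∂P_z = −1.58, so E_xy = -1.58·(49.2/1049.599) ≈ -0.074.
E_xy < 0: the goods are complements.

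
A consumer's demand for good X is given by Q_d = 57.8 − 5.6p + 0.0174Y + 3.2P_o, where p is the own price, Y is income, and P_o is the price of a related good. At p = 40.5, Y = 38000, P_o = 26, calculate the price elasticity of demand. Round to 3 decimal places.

-0.394

Substituting, Q_d = 57.8 − 5.6(40.5) + 0.0174(38000) + 3.2(26) = 57.8 − 226.8 + 661.2 + 83.2 = 575.4.
∂Q_d/∂p = −5.6, so E_p = (−5.6)·(40.5/575.4) ≈ -0.394.
|E_p| < 1: demand is inelastic.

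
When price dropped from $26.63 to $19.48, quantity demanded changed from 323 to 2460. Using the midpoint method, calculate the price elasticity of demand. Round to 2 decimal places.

%Δq = (2460 − 323)/[(323 + 2460)/2] = 2137/1391.5 ≈ 1.5358.
%Δp = (19.48 − 26.63)/[(26.63 + 19.48)/2] = -7.15/23.055 ≈ -0.3101.
Arc elasticity E = %Δq/%Δp ≈ 1.5358/-0.3101 ≈ -4.95.
|E| > 1: demand is elastic over this range.

-4.95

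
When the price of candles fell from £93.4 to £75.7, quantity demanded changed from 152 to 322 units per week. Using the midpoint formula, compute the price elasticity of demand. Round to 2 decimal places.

%Δq = (322 − 152)/[(152 + 322)/2] = 170/237 ≈ 0.7173.
%Δp = (75.7 − 93.4)/[(93.4 + 75.7)/2] = -17.7/84.55 ≈ -0.2093.
Arc elasticity E = %Δq/%Δp ≈ 0.7173/-0.2093 ≈ -3.43.
|E| > 1: demand is elastic over this range.

-3.43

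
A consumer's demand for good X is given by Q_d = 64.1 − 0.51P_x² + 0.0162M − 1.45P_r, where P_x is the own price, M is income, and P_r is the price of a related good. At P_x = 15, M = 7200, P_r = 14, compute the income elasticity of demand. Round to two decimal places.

Q_d = 64.1 − 0.51(15)² + 0.0162(7200) − 1.45(14) = 64.1 − 114.75 + 116.64 − 20.3 = 45.69.
∂Q_d/∂M = +0.0162, so E_I = 0.0162·(7200/45.69) ≈ 2.55.
E_I > 1: normal good (luxury).

2.55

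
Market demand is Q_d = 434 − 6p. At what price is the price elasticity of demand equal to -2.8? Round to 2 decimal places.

53.30

Set −bp/(a − bp) = −2.8 ⇒ bp = 2.8(a − bp) ⇒ bp(1+2.8) = 2.8·a.
p = 2.8·434/(6·3.8) ≈ 53.30.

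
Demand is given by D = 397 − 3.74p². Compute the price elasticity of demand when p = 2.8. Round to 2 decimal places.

At p = 2.8, D = 367.6784.
dD/dp = −2·3.74·p = −20.944.
Point elasticity E = (dD/dp)·(p/D) = -20.944 × 2.8/367.6784 ≈ -0.16.
|E| < 1, so demand is inelastic at this price.

-0.16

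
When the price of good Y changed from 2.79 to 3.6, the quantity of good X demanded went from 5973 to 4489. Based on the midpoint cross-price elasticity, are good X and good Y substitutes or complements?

%ΔQ_x = (4489 − 5973)/[(5973+4489)/2] = -1484/5231 ≈ -0.2837.
%ΔP_y = (3.6 − 2.79)/[(2.79+3.6)/2] ≈ 0.2535.
E_xy = -0.2837/0.2535 ≈ -1.119.
E_xy < 0, so the goods are complements.

complements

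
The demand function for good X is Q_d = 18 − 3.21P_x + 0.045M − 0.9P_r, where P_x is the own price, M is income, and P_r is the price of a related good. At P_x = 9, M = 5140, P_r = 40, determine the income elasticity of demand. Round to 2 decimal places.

1.25

Q_d = 18 − 3.21(9) + 0.045(5140) − 0.9(40) = 18 − 28.89 + 231.3 − 36 = 184.41.
∂Q_d/∂M = +0.045, so E_I = 0.045·(5140/184.41) ≈ 1.25.
E_I > 1: normal good (luxury).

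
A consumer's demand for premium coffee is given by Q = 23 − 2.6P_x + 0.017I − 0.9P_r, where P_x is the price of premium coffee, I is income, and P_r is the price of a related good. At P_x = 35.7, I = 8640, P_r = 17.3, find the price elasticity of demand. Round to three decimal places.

-1.510

First evaluate Q: 23 − 2.6(35.7) + 0.017(8640) − 0.9(17.3) = 23 − 92.82 + 146.88 − 15.57 = 61.49.
∂Q/∂P_x = −2.6, so E_p = (−2.6)·(35.7/61.49) ≈ -1.510.
|E_p| > 1: demand is elastic.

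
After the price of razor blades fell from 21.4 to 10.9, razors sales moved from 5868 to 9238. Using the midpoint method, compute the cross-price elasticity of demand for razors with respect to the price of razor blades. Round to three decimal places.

%ΔQ_x = (9238 − 5868)/[(5868+9238)/2] = 3370/7553 ≈ 0.4462.
%ΔP_y = (10.9 − 21.4)/[(21.4+10.9)/2] ≈ -0.6502.
E_xy = 0.4462/-0.6502 ≈ -0.686.
E_xy < 0, so razors and razor blades are complements.

-0.686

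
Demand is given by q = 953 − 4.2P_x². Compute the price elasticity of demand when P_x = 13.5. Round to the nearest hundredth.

-8.16

At P_x = 13.5, q = 187.55.
dq/dP_x = −2·4.2·P_x = −113.4.
Point elasticity E = (dq/dP_x)·(P_x/q) = -113.4 × 13.5/187.55 ≈ -8.16.
|E| > 1, so demand is elastic at this price.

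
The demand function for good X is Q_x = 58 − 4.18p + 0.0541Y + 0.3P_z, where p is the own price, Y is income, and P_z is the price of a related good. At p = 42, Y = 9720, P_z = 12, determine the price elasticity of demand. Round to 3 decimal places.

-0.426

At the given point, Q_x = 58 − 4.18(42) + 0.0541(9720) + 0.3(12) = 58 − 175.56 + 525.852 + 3.6 = 411.892.
∂Q_x/∂p = −4.18, so E_p = (−4.18)·(42/411.892) ≈ -0.426.
|E_p| < 1: demand is inelastic.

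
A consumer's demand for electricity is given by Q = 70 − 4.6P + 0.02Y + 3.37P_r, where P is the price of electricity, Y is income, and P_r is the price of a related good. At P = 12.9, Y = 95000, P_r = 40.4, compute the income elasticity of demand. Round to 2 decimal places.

Substituting, Q = 70 − 4.6(12.9) + 0.02(95000) + 3.37(40.4) = 70 − 59.34 + 1900 + 136.148 = 2046.808.
∂Q/∂Y = +0.02, so E_I = 0.02·(95000/2046.808) ≈ 0.93.
E_I ∈ (0,1): normal good (necessity).

0.93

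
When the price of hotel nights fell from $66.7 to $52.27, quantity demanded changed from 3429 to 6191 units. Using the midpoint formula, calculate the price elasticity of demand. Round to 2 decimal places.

%ΔQ = (6191 − 3429)/[(3429 + 6191)/2] = 2762/4810 ≈ 0.5742.
%ΔP = (52.27 − 66.7)/[(66.7 + 52.27)/2] = -14.43/59.485 ≈ -0.2426.
Arc elasticity E = %ΔQ/%ΔP ≈ 0.5742/-0.2426 ≈ -2.37.
|E| > 1: demand is elastic over this range.

-2.37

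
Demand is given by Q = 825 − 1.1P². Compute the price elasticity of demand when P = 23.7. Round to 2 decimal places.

At P = 23.7, Q = 207.141.
dQ/dP = −2·1.1·P = −52.14.
Point elasticity E = (dQ/dP)·(P/Q) = -52.14 × 23.7/207.141 ≈ -5.97.
|E| > 1, so demand is elastic at this price.

-5.97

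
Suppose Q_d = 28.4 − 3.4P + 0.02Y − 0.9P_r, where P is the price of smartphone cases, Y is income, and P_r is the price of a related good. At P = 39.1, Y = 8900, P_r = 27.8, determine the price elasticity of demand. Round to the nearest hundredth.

Substituting, Q_d = 28.4 − 3.4(39.1) + 0.02(8900) − 0.9(27.8) = 28.4 − 132.94 + 178 − 25.02 = 48.44.
∂Q_d/∂P = −3.4, so E_p = (−3.4)·(39.1/48.44) ≈ -2.74.
|E_p| > 1: demand is elastic.

-2.74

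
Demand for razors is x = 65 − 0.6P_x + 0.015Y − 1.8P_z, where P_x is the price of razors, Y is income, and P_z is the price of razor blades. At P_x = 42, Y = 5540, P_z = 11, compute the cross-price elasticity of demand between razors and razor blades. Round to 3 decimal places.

Substituting, x = 65 − 0.6(42) + 0.015(5540) − 1.8(11) = 65 − 25.2 + 83.1 − 19.8 = 103.1.
∂x/∂P_z = −1.8, so E_xy = -1.8·(11/103.1) ≈ -0.192.
E_xy < 0: the goods are complements.

-0.192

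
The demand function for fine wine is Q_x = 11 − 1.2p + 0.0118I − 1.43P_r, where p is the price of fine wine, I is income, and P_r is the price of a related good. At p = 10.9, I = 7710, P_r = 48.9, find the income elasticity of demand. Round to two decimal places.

4.80

First evaluate Q_x: 11 − 1.2(10.9) + 0.0118(7710) − 1.43(48.9) = 11 − 13.08 + 90.978 − 69.927 = 18.971.
∂Q_x/∂I = +0.0118, so E_I = 0.0118·(7710/18.971) ≈ 4.80.
E_I > 1: normal good (luxury).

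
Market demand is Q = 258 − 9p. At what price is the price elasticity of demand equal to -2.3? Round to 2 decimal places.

Set −bp/(a − bp) = −2.3 ⇒ bp = 2.3(a − bp) ⇒ bp(1+2.3) = 2.3·a.
p = 2.3·258/(9·3.3) ≈ 19.98.

19.98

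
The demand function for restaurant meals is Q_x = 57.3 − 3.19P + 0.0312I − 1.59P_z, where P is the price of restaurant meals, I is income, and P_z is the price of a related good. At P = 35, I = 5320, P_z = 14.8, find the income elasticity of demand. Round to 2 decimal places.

First evaluate Q_x: 57.3 − 3.19(35) + 0.0312(5320) − 1.59(14.8) = 57.3 − 111.65 + 165.984 − 23.532 = 88.102.
∂Q_x/∂I = +0.0312, so E_I = 0.0312·(5320/88.102) ≈ 1.88.
E_I > 1: normal good (luxury).

1.88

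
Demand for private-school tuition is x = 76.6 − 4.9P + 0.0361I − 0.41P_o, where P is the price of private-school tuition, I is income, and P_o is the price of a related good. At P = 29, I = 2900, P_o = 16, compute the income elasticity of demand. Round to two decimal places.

Evaluating quantity at (P, I, P_o) gives x = 76.6 − 4.9(29) + 0.0361(2900) − 0.41(16) = 76.6 − 142.1 + 104.69 − 6.56 = 32.63.
∂x/∂I = +0.0361, so E_I = 0.0361·(2900/32.63) ≈ 3.21.
E_I > 1: normal good (luxury).

3.21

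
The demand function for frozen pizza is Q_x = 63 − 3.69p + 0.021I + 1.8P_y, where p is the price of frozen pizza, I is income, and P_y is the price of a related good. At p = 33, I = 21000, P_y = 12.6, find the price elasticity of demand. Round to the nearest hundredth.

Q_x = 63 − 3.69(33) + 0.021(21000) + 1.8(12.6) = 63 − 121.77 + 441 + 22.68 = 404.91.
∂Q_x/∂p = −3.69, so E_p = (−3.69)·(33/404.91) ≈ -0.30.
|E_p| < 1: demand is inelastic.

-0.30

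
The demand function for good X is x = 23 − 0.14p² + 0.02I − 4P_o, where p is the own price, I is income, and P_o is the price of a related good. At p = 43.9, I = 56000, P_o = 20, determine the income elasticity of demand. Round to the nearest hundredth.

1.41

x = 23 − 0.14(43.9)² + 0.02(56000) − 4(20) = 23 − 269.8094 + 1120 − 80 = 793.1906.
∂x/∂I = +0.02, so E_I = 0.02·(56000/793.1906) ≈ 1.41.
E_I > 1: normal good (luxury).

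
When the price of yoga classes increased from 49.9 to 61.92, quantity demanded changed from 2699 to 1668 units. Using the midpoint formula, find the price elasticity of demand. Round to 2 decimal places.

-2.20

%Δq = (1668 − 2699)/[(2699 + 1668)/2] = -1031/2183.5 ≈ -0.4722.
%Δp = (61.92 − 49.9)/[(49.9 + 61.92)/2] = 12.02/55.91 ≈ 0.2150.
Arc elasticity E = %Δq/%Δp ≈ -0.4722/0.2150 ≈ -2.20.
|E| > 1: demand is elastic over this range.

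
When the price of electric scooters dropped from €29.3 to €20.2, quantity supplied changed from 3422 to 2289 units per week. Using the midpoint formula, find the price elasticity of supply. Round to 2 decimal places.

1.08

%ΔQ = (2289 − 3422)/[(3422 + 2289)/2] = -1133/2855.5 ≈ -0.3968.
%Δp = (20.2 − 29.3)/[(29.3 + 20.2)/2] = -9.1/24.75 ≈ -0.3677.
Arc elasticity E = %ΔQ/%Δp ≈ -0.3968/-0.3677 ≈ 1.08.
|E| > 1: supply is elastic over this range.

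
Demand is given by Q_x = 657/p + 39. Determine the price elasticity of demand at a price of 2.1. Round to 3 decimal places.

At p = 2.1, Q_x = 351.8571.
dQ_x/dp = −657/p² = −148.9796.
Point elasticity E = (dQ_x/dp)·(p/Q_x) = -148.9796 × 2.1/351.8571 ≈ -0.889.
|E| < 1, so demand is inelastic at this price.

-0.889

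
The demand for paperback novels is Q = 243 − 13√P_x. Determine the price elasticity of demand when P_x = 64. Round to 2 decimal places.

-0.37

At P_x = 64, Q = 139.
dQ/dP_x = −13/(2√P_x) = −13/(2·8).
Point elasticity E = (dQ/dP_x)·(P_x/Q) = -0.8125 × 64/139 ≈ -0.37.
|E| < 1, so demand is inelastic at this price.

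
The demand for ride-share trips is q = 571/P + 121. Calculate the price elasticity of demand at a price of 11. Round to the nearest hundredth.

At P = 11, q = 172.9091.
dq/dP = −571/P² = −4.719.
Point elasticity E = (dq/dP)·(P/q) = -4.719 × 11/172.9091 ≈ -0.30.
|E| < 1, so demand is inelastic at this price.

-0.30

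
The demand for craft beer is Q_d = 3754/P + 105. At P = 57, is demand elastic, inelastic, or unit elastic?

At P = 57, Q_d = 170.8596.
dQ_d/dP = −3754/P² = −1.1554.
Point elasticity E = (dQ_d/dP)·(P/Q_d) = -1.1554 × 57/170.8596 ≈ -0.385.
|E| ≈ 0.385 < 1, so demand is inelastic.

inelastic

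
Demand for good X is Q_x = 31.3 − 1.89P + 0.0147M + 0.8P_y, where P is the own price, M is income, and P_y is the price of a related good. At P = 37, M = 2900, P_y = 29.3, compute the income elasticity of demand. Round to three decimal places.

1.554

Q_x = 31.3 − 1.89(37) + 0.0147(2900) + 0.8(29.3) = 31.3 − 69.93 + 42.63 + 23.44 = 27.44.
∂Q_x/∂M = +0.0147, so E_I = 0.0147·(2900/27.44) ≈ 1.554.
E_I > 1: normal good (luxury).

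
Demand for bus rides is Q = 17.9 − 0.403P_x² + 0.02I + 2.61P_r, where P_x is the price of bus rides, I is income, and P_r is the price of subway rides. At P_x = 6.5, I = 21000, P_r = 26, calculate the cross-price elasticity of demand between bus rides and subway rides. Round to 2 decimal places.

Q = 17.9 − 0.403(6.5)² + 0.02(21000) + 2.61(26) = 17.9 − 17.0268 + 420 + 67.86 = 488.7333.
∂Q/∂P_r = +2.61, so E_xy = 2.61·(26/488.7333) ≈ 0.14.
E_xy > 0: the goods are substitutes.

0.14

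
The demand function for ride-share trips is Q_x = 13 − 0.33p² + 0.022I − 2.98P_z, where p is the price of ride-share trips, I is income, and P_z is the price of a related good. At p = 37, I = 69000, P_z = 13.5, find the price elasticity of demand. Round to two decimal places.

-0.87

Substituting, Q_x = 13 − 0.33(37)² + 0.022(69000) − 2.98(13.5) = 13 − 451.77 + 1518 − 40.23 = 1039.
∂Q_x/∂p = −2·0.33·p = -24.42, so E_p = -24.42·(37/1039) ≈ -0.87.
|E_p| < 1: demand is inelastic.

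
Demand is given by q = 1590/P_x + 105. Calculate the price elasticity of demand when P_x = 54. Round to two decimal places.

-0.22

At P_x = 54, q = 134.4444.
dq/dP_x = −1590/P_x² = −0.5453.
Point elasticity E = (dq/dP_x)·(P_x/q) = -0.5453 × 54/134.4444 ≈ -0.22.
|E| < 1, so demand is inelastic at this price.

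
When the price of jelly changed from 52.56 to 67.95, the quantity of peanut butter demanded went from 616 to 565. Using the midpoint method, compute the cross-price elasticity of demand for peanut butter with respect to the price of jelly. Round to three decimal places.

%ΔQ_x = (565 − 616)/[(616+565)/2] = -51/590.5 ≈ -0.0864.
%ΔP_y = (67.95 − 52.56)/[(52.56+67.95)/2] ≈ 0.2554.
E_xy = -0.0864/0.2554 ≈ -0.338.
E_xy < 0, so peanut butter and jelly are complements.

-0.338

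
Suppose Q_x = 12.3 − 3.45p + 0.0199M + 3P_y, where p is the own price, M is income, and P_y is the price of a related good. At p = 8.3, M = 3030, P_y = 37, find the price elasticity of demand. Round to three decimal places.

At the given point, Q_x = 12.3 − 3.45(8.3) + 0.0199(3030) + 3(37) = 12.3 − 28.635 + 60.297 + 111 = 154.962.
∂Q_x/∂p = −3.45, so E_p = (−3.45)·(8.3/154.962) ≈ -0.185.
|E_p| < 1: demand is inelastic.

-0.185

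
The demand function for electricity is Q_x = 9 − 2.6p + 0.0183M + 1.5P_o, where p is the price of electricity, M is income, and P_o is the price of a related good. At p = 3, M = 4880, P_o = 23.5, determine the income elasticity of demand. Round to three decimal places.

Substituting, Q_x = 9 − 2.6(3) + 0.0183(4880) + 1.5(23.5) = 9 − 7.8 + 89.304 + 35.25 = 125.754.
∂Q_x/∂M = +0.0183, so E_I = 0.0183·(4880/125.754) ≈ 0.710.
E_I ∈ (0,1): normal good (necessity).

0.710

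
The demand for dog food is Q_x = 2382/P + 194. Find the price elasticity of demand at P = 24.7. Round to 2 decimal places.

-0.33

At P = 24.7, Q_x = 290.4372.
dQ_x/dP = −2382/P² = −3.9043.
Point elasticity E = (dQ_x/dP)·(P/Q_x) = -3.9043 × 24.7/290.4372 ≈ -0.33.
|E| < 1, so demand is inelastic at this price.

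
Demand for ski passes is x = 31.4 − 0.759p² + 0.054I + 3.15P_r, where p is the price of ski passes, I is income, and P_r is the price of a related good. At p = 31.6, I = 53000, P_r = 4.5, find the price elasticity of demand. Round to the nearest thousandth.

-0.705

Evaluating quantity at (p, I, P_r) gives x = 31.4 − 0.759(31.6)² + 0.054(53000) + 3.15(4.5) = 31.4 − 757.907 + 2862 + 14.175 = 2149.668.
∂x/∂p = −2·0.759·p = -47.9688, so E_p = -47.9688·(31.6/2149.668) ≈ -0.705.
|E_p| < 1: demand is inelastic.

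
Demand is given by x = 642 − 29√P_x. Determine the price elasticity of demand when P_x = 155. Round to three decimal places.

-0.643

At P_x = 155, x = 280.9529.
dx/dP_x = −29/(2√P_x) = −29/(2·12.4499).
Point elasticity E = (dx/dP_x)·(P_x/x) = -1.1647 × 155/280.9529 ≈ -0.643.
|E| < 1, so demand is inelastic at this price.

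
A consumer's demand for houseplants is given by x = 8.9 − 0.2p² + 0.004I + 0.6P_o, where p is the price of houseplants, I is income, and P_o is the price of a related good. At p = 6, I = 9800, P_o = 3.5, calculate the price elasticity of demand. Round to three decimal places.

First evaluate x: 8.9 − 0.2(6)² + 0.004(9800) + 0.6(3.5) = 8.9 − 7.2 + 39.2 + 2.1 = 43.
∂x/∂p = −2·0.2·p = -2.4, so E_p = -2.4·(6/43) ≈ -0.335.
|E_p| < 1: demand is inelastic.

-0.335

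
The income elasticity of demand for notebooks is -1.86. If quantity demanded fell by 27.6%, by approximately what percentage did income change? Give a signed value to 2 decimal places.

%ΔQ ≈ E × %ΔI ⇒ %ΔI = %ΔQ / E = (-27.6%)/(-1.86) ≈ 14.84%.

14.84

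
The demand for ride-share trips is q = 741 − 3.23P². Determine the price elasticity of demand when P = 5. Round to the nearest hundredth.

At P = 5, q = 660.25.
dq/dP = −2·3.23·P = −32.3.
Point elasticity E = (dq/dP)·(P/q) = -32.3 × 5/660.25 ≈ -0.24.
|E| < 1, so demand is inelastic at this price.

-0.24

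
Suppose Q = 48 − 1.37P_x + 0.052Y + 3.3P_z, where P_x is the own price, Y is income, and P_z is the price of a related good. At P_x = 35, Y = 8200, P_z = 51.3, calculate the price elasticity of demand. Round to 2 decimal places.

-0.08

At the given point, Q = 48 − 1.37(35) + 0.052(8200) + 3.3(51.3) = 48 − 47.95 + 426.4 + 169.29 = 595.74.
∂Q/∂P_x = −1.37, so E_p = (−1.37)·(35/595.74) ≈ -0.08.
|E_p| < 1: demand is inelastic.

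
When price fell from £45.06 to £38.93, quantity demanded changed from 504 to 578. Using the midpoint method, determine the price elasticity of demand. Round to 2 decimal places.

-0.94

%ΔQ = (578 − 504)/[(504 + 578)/2] = 74/541 ≈ 0.1368.
%ΔP = (38.93 − 45.06)/[(45.06 + 38.93)/2] = -6.13/41.995 ≈ -0.1460.
Arc elasticity E = %ΔQ/%ΔP ≈ 0.1368/-0.1460 ≈ -0.94.
|E| < 1: demand is inelastic over this range.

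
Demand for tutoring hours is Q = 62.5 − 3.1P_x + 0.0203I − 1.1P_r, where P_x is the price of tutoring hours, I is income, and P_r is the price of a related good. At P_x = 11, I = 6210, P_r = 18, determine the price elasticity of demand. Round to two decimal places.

First evaluate Q: 62.5 − 3.1(11) + 0.0203(6210) − 1.1(18) = 62.5 − 34.1 + 126.063 − 19.8 = 134.663.
∂Q/∂P_x = −3.1, so E_p = (−3.1)·(11/134.663) ≈ -0.25.
|E_p| < 1: demand is inelastic.

-0.25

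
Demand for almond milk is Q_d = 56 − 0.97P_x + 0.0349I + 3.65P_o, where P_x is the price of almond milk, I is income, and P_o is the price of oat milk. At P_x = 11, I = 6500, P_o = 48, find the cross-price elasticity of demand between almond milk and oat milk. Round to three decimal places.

Evaluating quantity at (P_x, I, P_o) gives Q_d = 56 − 0.97(11) + 0.0349(6500) + 3.65(48) = 56 − 10.67 + 226.85 + 175.2 = 447.38.
∂Q_d/∂P_o = +3.65, so E_xy = 3.65·(48/447.38) ≈ 0.392.
E_xy > 0: the goods are substitutes.

0.392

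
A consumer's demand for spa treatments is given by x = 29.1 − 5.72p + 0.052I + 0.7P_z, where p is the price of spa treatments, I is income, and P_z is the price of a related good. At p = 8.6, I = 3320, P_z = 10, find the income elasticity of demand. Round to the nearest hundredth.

1.08

First evaluate x: 29.1 − 5.72(8.6) + 0.052(3320) + 0.7(10) = 29.1 − 49.192 + 172.64 + 7 = 159.548.
∂x/∂I = +0.052, so E_I = 0.052·(3320/159.548) ≈ 1.08.
E_I > 1: normal good (luxury).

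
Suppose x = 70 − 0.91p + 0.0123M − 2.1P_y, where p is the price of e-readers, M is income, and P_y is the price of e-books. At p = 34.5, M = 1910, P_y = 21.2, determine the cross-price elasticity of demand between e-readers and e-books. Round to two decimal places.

Evaluating quantity at (p, M, P_y) gives x = 70 − 0.91(34.5) + 0.0123(1910) − 2.1(21.2) = 70 − 31.395 + 23.493 − 44.52 = 17.578.
∂x/∂P_y = −2.1, so E_xy = -2.1·(21.2/17.578) ≈ -2.53.
E_xy < 0: the goods are complements.

-2.53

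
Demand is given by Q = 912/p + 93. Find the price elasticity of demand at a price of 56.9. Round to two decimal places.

At p = 56.9, Q = 109.0281.
dQ/dp = −912/p² = −0.2817.
Point elasticity E = (dQ/dp)·(p/Q) = -0.2817 × 56.9/109.0281 ≈ -0.15.
|E| < 1, so demand is inelastic at this price.

-0.15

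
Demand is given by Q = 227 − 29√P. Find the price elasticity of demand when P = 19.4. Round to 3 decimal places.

-0.643

At P = 19.4, Q = 99.2682.
dQ/dP = −29/(2√P) = −29/(2·4.4045).
Point elasticity E = (dQ/dP)·(P/Q) = -3.2921 × 19.4/99.2682 ≈ -0.643.
|E| < 1, so demand is inelastic at this price.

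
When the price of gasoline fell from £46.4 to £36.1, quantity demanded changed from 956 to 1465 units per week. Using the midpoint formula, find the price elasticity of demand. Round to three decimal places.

-1.684

%ΔQ = (1465 − 956)/[(956 + 1465)/2] = 509/1210.5 ≈ 0.4205.
%ΔP = (36.1 − 46.4)/[(46.4 + 36.1)/2] = -10.3/41.25 ≈ -0.2497.
Arc elasticity E = %ΔQ/%ΔP ≈ 0.4205/-0.2497 ≈ -1.684.
|E| > 1: demand is elastic over this range.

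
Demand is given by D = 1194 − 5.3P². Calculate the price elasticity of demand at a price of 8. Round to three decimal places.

-0.794

At P = 8, D = 854.8.
dD/dP = −2·5.3·P = −84.8.
Point elasticity E = (dD/dP)·(P/D) = -84.8 × 8/854.8 ≈ -0.794.
|E| < 1, so demand is inelastic at this price.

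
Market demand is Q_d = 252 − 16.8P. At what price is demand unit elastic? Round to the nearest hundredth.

For linear demand Q_d = a − bP, E = −bP/(a − bP). |E| = 1 ⇒ bP = a − bP ⇒ P = a/(2b).
P = 252/(2·16.8) = 7.50.

7.50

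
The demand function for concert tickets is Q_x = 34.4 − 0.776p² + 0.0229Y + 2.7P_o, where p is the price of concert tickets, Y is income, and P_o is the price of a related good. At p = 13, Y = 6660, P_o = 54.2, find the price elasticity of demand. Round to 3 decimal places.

-1.298

At the given point, Q_x = 34.4 − 0.776(13)² + 0.0229(6660) + 2.7(54.2) = 34.4 − 131.144 + 152.514 + 146.34 = 202.11.
∂Q_x/∂p = −2·0.776·p = -20.176, so E_p = -20.176·(13/202.11) ≈ -1.298.
|E_p| > 1: demand is elastic.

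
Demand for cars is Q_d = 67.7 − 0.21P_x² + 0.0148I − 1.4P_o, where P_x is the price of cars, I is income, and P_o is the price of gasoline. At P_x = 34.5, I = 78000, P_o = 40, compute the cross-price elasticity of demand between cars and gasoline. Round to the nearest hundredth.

-0.06

Evaluating quantity at (P_x, I, P_o) gives Q_d = 67.7 − 0.21(34.5)² + 0.0148(78000) − 1.4(40) = 67.7 − 249.9525 + 1154.4 − 56 = 916.1475.
∂Q_d/∂P_o = −1.4, so E_xy = -1.4·(40/916.1475) ≈ -0.06.
E_xy < 0: the goods are complements.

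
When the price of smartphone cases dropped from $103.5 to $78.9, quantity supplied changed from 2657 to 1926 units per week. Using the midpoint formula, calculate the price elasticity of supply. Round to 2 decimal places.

1.18

%ΔQ = (1926 − 2657)/[(2657 + 1926)/2] = -731/2291.5 ≈ -0.3190.
%Δp = (78.9 − 103.5)/[(103.5 + 78.9)/2] = -24.6/91.2 ≈ -0.2697.
Arc elasticity E = %ΔQ/%Δp ≈ -0.3190/-0.2697 ≈ 1.18.
|E| > 1: supply is elastic over this range.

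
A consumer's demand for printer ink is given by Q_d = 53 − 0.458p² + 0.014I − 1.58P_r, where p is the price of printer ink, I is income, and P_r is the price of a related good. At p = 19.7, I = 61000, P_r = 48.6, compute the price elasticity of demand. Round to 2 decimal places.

-0.54

At the given point, Q_d = 53 − 0.458(19.7)² + 0.014(61000) − 1.58(48.6) = 53 − 177.7452 + 854 − 76.788 = 652.4668.
∂Q_d/∂p = −2·0.458·p = -18.0452, so E_p = -18.0452·(19.7/652.4668) ≈ -0.54.
|E_p| < 1: demand is inelastic.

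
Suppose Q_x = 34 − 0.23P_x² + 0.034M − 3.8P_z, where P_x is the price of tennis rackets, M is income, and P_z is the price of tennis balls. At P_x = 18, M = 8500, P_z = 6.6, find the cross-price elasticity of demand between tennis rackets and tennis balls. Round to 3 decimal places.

-0.112

At the given point, Q_x = 34 − 0.23(18)² + 0.034(8500) − 3.8(6.6) = 34 − 74.52 + 289 − 25.08 = 223.4.
∂Q_x/∂P_z = −3.8, so E_xy = -3.8·(6.6/223.4) ≈ -0.112.
E_xy < 0: the goods are complements.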